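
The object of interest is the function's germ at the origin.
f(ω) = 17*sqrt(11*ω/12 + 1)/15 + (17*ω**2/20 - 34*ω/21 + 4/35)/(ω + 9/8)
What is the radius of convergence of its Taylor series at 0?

Denominator factor (ω + 9/8): pole of order 1 at -9/8, modulus 9/8.
Branch term (17/15)*sqrt(1 - ω/(-12/11)): its argument vanishes at ω = -12/11, a square-root branch point, modulus 12/11.
The radius of convergence is the smallest modulus among the singular points: 12/11.

The radius of convergence is 12/11.


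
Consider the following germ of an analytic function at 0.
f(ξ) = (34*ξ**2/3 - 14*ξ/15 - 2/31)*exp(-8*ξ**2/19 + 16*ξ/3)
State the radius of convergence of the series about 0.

The factor exp(-8*ξ**2/19 + 16*ξ/3) is entire and contributes no finite singular point.
The polynomial part has no poles.
No finite singular points: the Taylor series at 0 converges everywhere.

The radius of convergence is infinite.


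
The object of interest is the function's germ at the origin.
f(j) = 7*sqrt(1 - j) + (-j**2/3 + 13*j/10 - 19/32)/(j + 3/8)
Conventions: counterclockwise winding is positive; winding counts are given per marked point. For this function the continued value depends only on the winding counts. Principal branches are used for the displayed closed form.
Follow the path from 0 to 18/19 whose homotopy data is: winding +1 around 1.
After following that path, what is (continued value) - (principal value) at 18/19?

The rational part is single-valued and drops out of the difference; each branch term changes only by its own monodromy.
(7)*sqrt(1 - j/(1)): winding +1 is odd, the square root flips sign, contributing -2*(7)*sqrt(1 - (18/19)/(1)) = -2*(7)*sqrt(1/19) = -(14/19)*sqrt(19).
Summing the contributions at j = 18/19 gives -(14/19)*sqrt(19).

Continued minus principal equals -(14/19)*sqrt(19).


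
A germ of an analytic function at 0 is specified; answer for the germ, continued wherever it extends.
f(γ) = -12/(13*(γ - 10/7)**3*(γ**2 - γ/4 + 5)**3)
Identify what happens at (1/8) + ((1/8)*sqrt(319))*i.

The denominator factor γ**2 - γ/4 + 5 vanishes at (1/8) + ((1/8)*sqrt(319))*i and appears to the power 3; the numerator there equals -12/13, nonzero, and no other factor vanishes.
Hence a pole whose order is the multiplicity, 3.

The point is a pole of order 3.


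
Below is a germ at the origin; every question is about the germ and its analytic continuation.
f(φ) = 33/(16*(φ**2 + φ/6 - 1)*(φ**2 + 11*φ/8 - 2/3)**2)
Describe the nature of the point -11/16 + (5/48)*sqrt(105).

The denominator factor φ**2 + 11*φ/8 - 2/3 vanishes at -11/16 + (5/48)*sqrt(105) and appears to the power 2; the numerator there equals 33/16, nonzero, and no other factor vanishes.
Hence a pole whose order is the multiplicity, 2.

The point is a pole of order 2.


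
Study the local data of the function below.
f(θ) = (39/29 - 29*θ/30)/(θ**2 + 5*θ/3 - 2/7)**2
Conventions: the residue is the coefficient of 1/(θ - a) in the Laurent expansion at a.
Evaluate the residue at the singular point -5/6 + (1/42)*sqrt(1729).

The residue is -(47145/3538522)*sqrt(1729).

The factor θ**2 + 5*θ/3 - 2/7 splits as (θ - a)(θ - a') with a = -5/6 + (1/42)*sqrt(1729), a' = -5/6 - (1/42)*sqrt(1729). At the order-2 pole a set g(θ) = (θ - a)^2*f(θ) = [39/29 - 29*θ/30] / (θ - a')^2.
Order-2 pole: residue = g'(a); g'(-5/6 + (1/42)*sqrt(1729)) = -(47145/3538522)*sqrt(1729), so the residue is -(47145/3538522)*sqrt(1729).


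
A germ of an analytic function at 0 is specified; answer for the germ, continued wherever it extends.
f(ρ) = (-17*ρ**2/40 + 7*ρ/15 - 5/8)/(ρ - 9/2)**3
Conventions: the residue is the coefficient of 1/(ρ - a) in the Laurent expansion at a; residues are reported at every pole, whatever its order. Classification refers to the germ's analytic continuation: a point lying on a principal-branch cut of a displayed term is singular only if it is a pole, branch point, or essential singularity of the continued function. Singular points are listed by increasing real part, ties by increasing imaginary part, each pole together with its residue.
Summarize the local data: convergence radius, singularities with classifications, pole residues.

Radius of convergence at 0: 9/2.
At 9/2: a pole of order 3; residue -17/40.

Denominator factor (ρ - 9/2)^3: pole of order 3 at 9/2, modulus 9/2.
The radius of convergence is the smallest modulus among the singular points: 9/2.
At the order-3 pole 9/2 set g(ρ) = (ρ - (9/2))^3*f(ρ) = -17*ρ**2/40 + 7*ρ/15 - 5/8.
Order-3 pole: residue = g''(a)/2; g''(9/2) = -17/20, so the residue is -17/40.


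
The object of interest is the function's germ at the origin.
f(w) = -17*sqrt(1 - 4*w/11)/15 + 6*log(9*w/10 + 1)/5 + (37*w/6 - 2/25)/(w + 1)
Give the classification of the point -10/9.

The term (6/5)*log(1 - w/(-10/9)) has argument 1 - -10/9/(-10/9) = 0 at -10/9: a logarithmic (infinitely-sheeted) branch point; the remaining terms are analytic or single-valued there.

The point is a logarithmic branch point.


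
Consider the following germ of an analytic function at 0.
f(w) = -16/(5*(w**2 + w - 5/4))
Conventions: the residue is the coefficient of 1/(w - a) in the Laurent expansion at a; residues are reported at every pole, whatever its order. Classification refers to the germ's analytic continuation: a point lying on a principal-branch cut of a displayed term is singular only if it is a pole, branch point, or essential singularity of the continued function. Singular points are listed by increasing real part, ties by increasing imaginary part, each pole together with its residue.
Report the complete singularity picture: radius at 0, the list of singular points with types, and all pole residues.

Denominator factor (w**2 + w - 5/4): discriminant 6, real irrational roots -1/2 + (1/2)*sqrt(6) and -1/2 - (1/2)*sqrt(6); poles of order 1, moduli -1/2 + (1/2)*sqrt(6) and 1/2 + (1/2)*sqrt(6).
The radius of convergence is the smallest modulus among the singular points: -1/2 + (1/2)*sqrt(6).
The factor w**2 + w - 5/4 splits as (w - a)(w - a') with a = -1/2 - (1/2)*sqrt(6), a' = -1/2 + (1/2)*sqrt(6). At the order-1 pole a set g(w) = (w - a)*f(w) = [-16/5] / (w - a').
Simple pole: residue = g(a) at a = -1/2 - (1/2)*sqrt(6), which is (8/15)*sqrt(6).
The factor w**2 + w - 5/4 splits as (w - a)(w - a') with a = -1/2 + (1/2)*sqrt(6), a' = -1/2 - (1/2)*sqrt(6). At the order-1 pole a set g(w) = (w - a)*f(w) = [-16/5] / (w - a').
Simple pole: residue = g(a) at a = -1/2 + (1/2)*sqrt(6), which is -(8/15)*sqrt(6).
List the singular points by increasing real part (a conjugate pair: the negative imaginary part first).

Radius of convergence at 0: -1/2 + (1/2)*sqrt(6).
At -1/2 - (1/2)*sqrt(6): a pole of order 1; residue (8/15)*sqrt(6).
At -1/2 + (1/2)*sqrt(6): a pole of order 1; residue -(8/15)*sqrt(6).


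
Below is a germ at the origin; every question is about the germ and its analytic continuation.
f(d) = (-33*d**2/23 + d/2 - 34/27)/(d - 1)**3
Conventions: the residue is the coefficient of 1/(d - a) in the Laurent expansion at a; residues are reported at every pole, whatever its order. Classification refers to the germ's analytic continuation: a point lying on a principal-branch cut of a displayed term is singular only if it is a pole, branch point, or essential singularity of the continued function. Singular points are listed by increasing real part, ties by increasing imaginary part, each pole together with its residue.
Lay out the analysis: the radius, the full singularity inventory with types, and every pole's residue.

Radius of convergence at 0: 1.
At 1: a pole of order 3; residue -33/23.

Denominator factor (d - 1)^3: pole of order 3 at 1, modulus 1.
The radius of convergence is the smallest modulus among the singular points: 1.
At the order-3 pole 1 set g(d) = (d - (1))^3*f(d) = -33*d**2/23 + d/2 - 34/27.
Order-3 pole: residue = g''(a)/2; g''(1) = -66/23, so the residue is -33/23.


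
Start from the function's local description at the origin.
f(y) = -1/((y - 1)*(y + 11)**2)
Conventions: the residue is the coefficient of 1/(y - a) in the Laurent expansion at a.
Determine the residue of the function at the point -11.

The residue is 1/144.

At the order-2 pole -11 set g(y) = (y - (-11))^2*f(y) = -1/(y - 1).
Order-2 pole: residue = g'(a); g'(-11) = 1/144, so the residue is 1/144.


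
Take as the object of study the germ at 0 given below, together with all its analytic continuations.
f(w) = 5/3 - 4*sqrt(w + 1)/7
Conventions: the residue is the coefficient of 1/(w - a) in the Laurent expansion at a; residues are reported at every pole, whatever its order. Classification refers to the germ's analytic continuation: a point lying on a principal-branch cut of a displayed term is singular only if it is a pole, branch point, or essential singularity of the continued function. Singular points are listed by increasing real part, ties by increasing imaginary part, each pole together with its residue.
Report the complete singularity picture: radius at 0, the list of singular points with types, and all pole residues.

Radius of convergence at 0: 1.
At -1: an algebraic (square-root) branch point.

Branch term (-4/7)*sqrt(1 - w/(-1)): its argument vanishes at w = -1, a square-root branch point, modulus 1.
The radius of convergence is the smallest modulus among the singular points: 1.


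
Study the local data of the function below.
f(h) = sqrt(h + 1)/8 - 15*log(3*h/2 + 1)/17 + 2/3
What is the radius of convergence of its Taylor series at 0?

Branch term (-15/17)*log(1 - h/(-2/3)): its argument vanishes at h = -2/3, a logarithmic branch point, modulus 2/3.
Branch term (1/8)*sqrt(1 - h/(-1)): its argument vanishes at h = -1, a square-root branch point, modulus 1.
The radius of convergence is the smallest modulus among the singular points: 2/3.

The radius of convergence is 2/3.


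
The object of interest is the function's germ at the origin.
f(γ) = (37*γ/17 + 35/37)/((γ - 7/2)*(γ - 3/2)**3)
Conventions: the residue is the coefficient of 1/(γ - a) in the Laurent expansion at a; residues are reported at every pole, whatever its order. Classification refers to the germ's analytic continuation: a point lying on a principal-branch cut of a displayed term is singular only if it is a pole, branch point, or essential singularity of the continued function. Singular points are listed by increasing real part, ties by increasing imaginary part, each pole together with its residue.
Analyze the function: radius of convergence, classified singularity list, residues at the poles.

Radius of convergence at 0: 3/2.
At 3/2: a pole of order 3; residue -10773/10064.
At 7/2: a pole of order 1; residue 10773/10064.

Denominator factor (γ - 7/2): pole of order 1 at 7/2, modulus 7/2.
Denominator factor (γ - 3/2)^3: pole of order 3 at 3/2, modulus 3/2.
The radius of convergence is the smallest modulus among the singular points: 3/2.
At the order-3 pole 3/2 set g(γ) = (γ - (3/2))^3*f(γ) = (37*γ/17 + 35/37)/(γ - 7/2).
Order-3 pole: residue = g''(a)/2; g''(3/2) = -10773/5032, so the residue is -10773/10064.
At the order-1 pole 7/2 set g(γ) = (γ - (7/2))*f(γ) = (37*γ/17 + 35/37)/(γ - 3/2)**3.
Simple pole: residue = g(a) at a = 7/2, which is 10773/10064.
List the singular points by increasing real part (a conjugate pair: the negative imaginary part first).


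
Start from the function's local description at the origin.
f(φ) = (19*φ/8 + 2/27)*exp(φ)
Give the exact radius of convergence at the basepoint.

The factor exp(φ) is entire and contributes no finite singular point.
The polynomial part has no poles.
No finite singular points: the Taylor series at 0 converges everywhere.

The radius of convergence is infinite.


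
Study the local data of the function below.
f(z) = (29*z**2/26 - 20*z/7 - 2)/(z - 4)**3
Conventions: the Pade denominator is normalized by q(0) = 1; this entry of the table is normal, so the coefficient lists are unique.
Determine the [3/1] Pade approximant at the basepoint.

The Pade approximant has numerator coefficients [1/32, 85383/1428224, 720087/74267648, 175047/148535296]; denominator coefficients [1, -1693/6376].

Taylor coefficients needed (expand at 0): a_0 = 1/32, a_1 = 61/896, a_2 = 647/23296, a_3 = 797/93184, a_4 = 1693/745472.
Write the denominator as Q(z) = 1 + q1*z. Requiring Q*f - P = O(z^5) with deg P <= 3 kills the coefficients of z^4..z^4 in Q*f:
  z^4: a_4 + q1*a_3 = 0, i.e. 1693/745472 + (797/93184)*q1 = 0.
Solving this linear system: q1 = -1693/6376.
The numerator is Q*f truncated at degree 3: P0 = a_0 = 1/32; P1 = a_1 + q1*a_0 = 85383/1428224; P2 = a_2 + q1*a_1 = 720087/74267648; P3 = a_3 + q1*a_2 = 175047/148535296.


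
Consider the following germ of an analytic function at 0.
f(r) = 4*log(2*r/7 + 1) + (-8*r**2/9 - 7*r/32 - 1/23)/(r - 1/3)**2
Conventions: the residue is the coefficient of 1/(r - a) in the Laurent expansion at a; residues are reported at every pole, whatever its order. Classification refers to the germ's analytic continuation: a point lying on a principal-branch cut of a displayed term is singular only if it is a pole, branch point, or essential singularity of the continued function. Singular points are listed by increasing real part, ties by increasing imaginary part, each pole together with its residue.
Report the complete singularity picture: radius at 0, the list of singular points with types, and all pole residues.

Radius of convergence at 0: 1/3.
At -7/2: a logarithmic branch point.
At 1/3: a pole of order 2; residue -701/864.

Denominator factor (r - 1/3)^2: pole of order 2 at 1/3, modulus 1/3.
Branch term (4)*log(1 - r/(-7/2)): its argument vanishes at r = -7/2, a logarithmic branch point, modulus 7/2.
The radius of convergence is the smallest modulus among the singular points: 1/3.
The branch term is analytic at 1/3 and contributes nothing to the residue; only the rational part matters.
At the order-2 pole 1/3 set g(r) = (r - (1/3))^2*(rational part) = -8*r**2/9 - 7*r/32 - 1/23.
Order-2 pole: residue = g'(a); g'(1/3) = -701/864, so the residue is -701/864.
List the singular points by increasing real part (a conjugate pair: the negative imaginary part first).


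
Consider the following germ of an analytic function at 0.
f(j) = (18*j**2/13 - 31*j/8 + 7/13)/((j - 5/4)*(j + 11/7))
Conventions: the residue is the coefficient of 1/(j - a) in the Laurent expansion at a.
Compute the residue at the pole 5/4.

The residue is -6237/8216.

At the order-1 pole 5/4 set g(j) = (j - (5/4))*f(j) = (18*j**2/13 - 31*j/8 + 7/13)/(j + 11/7).
Simple pole: residue = g(a) at a = 5/4, which is -6237/8216.


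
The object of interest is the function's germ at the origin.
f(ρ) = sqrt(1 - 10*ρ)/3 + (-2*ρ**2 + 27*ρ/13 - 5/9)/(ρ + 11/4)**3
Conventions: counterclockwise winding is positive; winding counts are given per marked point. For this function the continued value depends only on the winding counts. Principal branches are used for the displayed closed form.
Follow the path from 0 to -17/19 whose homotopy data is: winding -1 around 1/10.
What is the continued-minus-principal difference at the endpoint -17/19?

Continued minus principal equals -(2/19)*sqrt(399).

The rational part is single-valued and drops out of the difference; each branch term changes only by its own monodromy.
(1/3)*sqrt(1 - ρ/(1/10)): winding -1 is odd, the square root flips sign, contributing -2*(1/3)*sqrt(1 - (-17/19)/(1/10)) = -2*(1/3)*sqrt(189/19) = -(2/19)*sqrt(399).
Summing the contributions at ρ = -17/19 gives -(2/19)*sqrt(399).


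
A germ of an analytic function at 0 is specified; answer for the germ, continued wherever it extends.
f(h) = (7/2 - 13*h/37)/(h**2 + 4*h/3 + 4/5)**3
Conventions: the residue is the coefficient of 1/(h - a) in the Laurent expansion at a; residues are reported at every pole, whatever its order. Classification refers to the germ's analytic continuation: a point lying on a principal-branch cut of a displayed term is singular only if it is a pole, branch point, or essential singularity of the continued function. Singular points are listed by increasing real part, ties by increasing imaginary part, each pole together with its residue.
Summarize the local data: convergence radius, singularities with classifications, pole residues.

Denominator factor (h**2 + 4*h/3 + 4/5)^3: discriminant -64/45, complex-conjugate roots (-2/3) + ((4/15)*sqrt(5))*i and (-2/3) - ((4/15)*sqrt(5))*i; poles of order 3, moduli (2/5)*sqrt(5) and (2/5)*sqrt(5).
The radius of convergence is the smallest modulus among the singular points: (2/5)*sqrt(5).
The factor h**2 + 4*h/3 + 4/5 splits as (h - a)(h - a') with a = (-2/3) - ((4/15)*sqrt(5))*i, a' = (-2/3) + ((4/15)*sqrt(5))*i. At the order-3 pole a set g(h) = (h - a)^3*f(h) = [7/2 - 13*h/37] / (h - a')^3.
Order-3 pole: residue = g''(a)/2; g''((-2/3) - ((4/15)*sqrt(5))*i) = ((5036175/606208)*sqrt(5))*i, so the residue is ((5036175/1212416)*sqrt(5))*i.
The factor h**2 + 4*h/3 + 4/5 splits as (h - a)(h - a') with a = (-2/3) + ((4/15)*sqrt(5))*i, a' = (-2/3) - ((4/15)*sqrt(5))*i. At the order-3 pole a set g(h) = (h - a)^3*f(h) = [7/2 - 13*h/37] / (h - a')^3.
Order-3 pole: residue = g''(a)/2; g''((-2/3) + ((4/15)*sqrt(5))*i) = -((5036175/606208)*sqrt(5))*i, so the residue is -((5036175/1212416)*sqrt(5))*i.
List the singular points by increasing real part (a conjugate pair: the negative imaginary part first).

Radius of convergence at 0: (2/5)*sqrt(5).
At (-2/3) - ((4/15)*sqrt(5))*i: a pole of order 3; residue ((5036175/1212416)*sqrt(5))*i.
At (-2/3) + ((4/15)*sqrt(5))*i: a pole of order 3; residue -((5036175/1212416)*sqrt(5))*i.


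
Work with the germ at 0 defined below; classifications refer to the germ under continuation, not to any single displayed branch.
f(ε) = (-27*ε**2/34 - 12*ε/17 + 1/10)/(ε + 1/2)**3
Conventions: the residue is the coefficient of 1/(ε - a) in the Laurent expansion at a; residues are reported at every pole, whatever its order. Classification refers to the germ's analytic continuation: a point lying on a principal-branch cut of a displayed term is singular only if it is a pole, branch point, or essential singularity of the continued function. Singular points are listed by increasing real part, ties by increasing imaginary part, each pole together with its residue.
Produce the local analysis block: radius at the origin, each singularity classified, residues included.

Denominator factor (ε + 1/2)^3: pole of order 3 at -1/2, modulus 1/2.
The radius of convergence is the smallest modulus among the singular points: 1/2.
At the order-3 pole -1/2 set g(ε) = (ε - (-1/2))^3*f(ε) = -27*ε**2/34 - 12*ε/17 + 1/10.
Order-3 pole: residue = g''(a)/2; g''(-1/2) = -27/17, so the residue is -27/34.

Radius of convergence at 0: 1/2.
At -1/2: a pole of order 3; residue -27/34.


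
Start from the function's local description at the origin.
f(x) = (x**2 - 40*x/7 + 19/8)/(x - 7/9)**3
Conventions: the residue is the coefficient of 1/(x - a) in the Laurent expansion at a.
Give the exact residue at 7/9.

At the order-3 pole 7/9 set g(x) = (x - (7/9))^3*f(x) = x**2 - 40*x/7 + 19/8.
Order-3 pole: residue = g''(a)/2; g''(7/9) = 2, so the residue is 1.

The residue is 1.


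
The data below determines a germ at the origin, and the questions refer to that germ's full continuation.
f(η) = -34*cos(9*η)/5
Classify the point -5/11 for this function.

There is no denominator, hence no pole anywhere.
The factor cos(9*η) is entire.
So the germ continues analytically to -5/11.

The point is a regular point.


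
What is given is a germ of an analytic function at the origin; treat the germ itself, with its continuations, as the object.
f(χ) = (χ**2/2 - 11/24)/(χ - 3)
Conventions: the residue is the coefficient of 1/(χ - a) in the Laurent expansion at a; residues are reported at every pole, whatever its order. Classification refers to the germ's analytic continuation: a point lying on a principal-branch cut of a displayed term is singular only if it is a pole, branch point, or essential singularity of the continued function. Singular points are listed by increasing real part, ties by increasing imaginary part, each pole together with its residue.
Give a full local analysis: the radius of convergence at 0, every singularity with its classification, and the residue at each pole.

Radius of convergence at 0: 3.
At 3: a pole of order 1; residue 97/24.

Denominator factor (χ - 3): pole of order 1 at 3, modulus 3.
The radius of convergence is the smallest modulus among the singular points: 3.
At the order-1 pole 3 set g(χ) = (χ - (3))*f(χ) = χ**2/2 - 11/24.
Simple pole: residue = g(a) at a = 3, which is 97/24.


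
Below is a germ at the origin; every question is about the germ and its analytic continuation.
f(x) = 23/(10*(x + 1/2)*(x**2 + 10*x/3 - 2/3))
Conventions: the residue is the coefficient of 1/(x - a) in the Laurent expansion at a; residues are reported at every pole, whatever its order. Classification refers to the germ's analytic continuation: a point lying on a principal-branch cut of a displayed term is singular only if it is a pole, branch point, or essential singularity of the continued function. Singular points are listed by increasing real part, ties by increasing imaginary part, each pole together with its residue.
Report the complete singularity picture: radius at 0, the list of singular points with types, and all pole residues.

Denominator factor (x**2 + 10*x/3 - 2/3): discriminant 124/9, real irrational roots -5/3 + (1/3)*sqrt(31) and -5/3 - (1/3)*sqrt(31); poles of order 1, moduli -5/3 + (1/3)*sqrt(31) and 5/3 + (1/3)*sqrt(31).
Denominator factor (x + 1/2): pole of order 1 at -1/2, modulus 1/2.
The radius of convergence is the smallest modulus among the singular points: -5/3 + (1/3)*sqrt(31).
The factor x**2 + 10*x/3 - 2/3 splits as (x - a)(x - a') with a = -5/3 - (1/3)*sqrt(31), a' = -5/3 + (1/3)*sqrt(31). At the order-1 pole a set g(x) = (x - a)*f(x) = [23/(10*(x + 1/2))] / (x - a').
Simple pole: residue = g(a) at a = -5/3 - (1/3)*sqrt(31), which is 69/125 - (483/7750)*sqrt(31).
At the order-1 pole -1/2 set g(x) = (x - (-1/2))*f(x) = 23/(10*(x**2 + 10*x/3 - 2/3)).
Simple pole: residue = g(a) at a = -1/2, which is -138/125.
The factor x**2 + 10*x/3 - 2/3 splits as (x - a)(x - a') with a = -5/3 + (1/3)*sqrt(31), a' = -5/3 - (1/3)*sqrt(31). At the order-1 pole a set g(x) = (x - a)*f(x) = [23/(10*(x + 1/2))] / (x - a').
Simple pole: residue = g(a) at a = -5/3 + (1/3)*sqrt(31), which is 69/125 + (483/7750)*sqrt(31).
List the singular points by increasing real part (a conjugate pair: the negative imaginary part first).

Radius of convergence at 0: -5/3 + (1/3)*sqrt(31).
At -5/3 - (1/3)*sqrt(31): a pole of order 1; residue 69/125 - (483/7750)*sqrt(31).
At -1/2: a pole of order 1; residue -138/125.
At -5/3 + (1/3)*sqrt(31): a pole of order 1; residue 69/125 + (483/7750)*sqrt(31).


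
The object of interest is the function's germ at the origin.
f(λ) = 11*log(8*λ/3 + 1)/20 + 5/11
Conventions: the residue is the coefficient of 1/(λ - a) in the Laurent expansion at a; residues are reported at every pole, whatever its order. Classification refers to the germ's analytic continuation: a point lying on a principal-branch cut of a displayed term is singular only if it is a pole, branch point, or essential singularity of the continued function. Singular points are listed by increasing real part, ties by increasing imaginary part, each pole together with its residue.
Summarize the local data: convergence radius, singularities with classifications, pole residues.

Radius of convergence at 0: 3/8.
At -3/8: a logarithmic branch point.

Branch term (11/20)*log(1 - λ/(-3/8)): its argument vanishes at λ = -3/8, a logarithmic branch point, modulus 3/8.
The radius of convergence is the smallest modulus among the singular points: 3/8.


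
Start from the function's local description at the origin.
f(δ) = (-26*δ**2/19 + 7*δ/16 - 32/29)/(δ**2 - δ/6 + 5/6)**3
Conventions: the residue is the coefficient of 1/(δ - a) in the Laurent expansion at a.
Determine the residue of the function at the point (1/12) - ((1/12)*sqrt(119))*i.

The factor δ**2 - δ/6 + 5/6 splits as (δ - a)(δ - a') with a = (1/12) - ((1/12)*sqrt(119))*i, a' = (1/12) + ((1/12)*sqrt(119))*i. At the order-3 pole a set g(δ) = (δ - a)^3*f(δ) = [-26*δ**2/19 + 7*δ/16 - 32/29] / (δ - a')^3.
Order-3 pole: residue = g''(a)/2; g''((1/12) - ((1/12)*sqrt(119))*i) = -((74728602/928522609)*sqrt(119))*i, so the residue is -((37364301/928522609)*sqrt(119))*i.

The residue is -((37364301/928522609)*sqrt(119))*i.


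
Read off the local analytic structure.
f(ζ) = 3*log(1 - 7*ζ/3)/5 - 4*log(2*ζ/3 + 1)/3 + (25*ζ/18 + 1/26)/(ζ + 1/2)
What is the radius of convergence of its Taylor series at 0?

Denominator factor (ζ + 1/2): pole of order 1 at -1/2, modulus 1/2.
Branch term (3/5)*log(1 - ζ/(3/7)): its argument vanishes at ζ = 3/7, a logarithmic branch point, modulus 3/7.
Branch term (-4/3)*log(1 - ζ/(-3/2)): its argument vanishes at ζ = -3/2, a logarithmic branch point, modulus 3/2.
The radius of convergence is the smallest modulus among the singular points: 3/7.

The radius of convergence is 3/7.


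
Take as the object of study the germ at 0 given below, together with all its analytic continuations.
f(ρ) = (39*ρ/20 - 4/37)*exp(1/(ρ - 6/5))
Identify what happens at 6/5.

The exponent 1/(ρ - (6/5)) has a pole at 6/5, so exp(1/(ρ - (6/5))) takes every nonzero value near it: an essential singularity (not a pole of any order).

The point is an essential singularity.


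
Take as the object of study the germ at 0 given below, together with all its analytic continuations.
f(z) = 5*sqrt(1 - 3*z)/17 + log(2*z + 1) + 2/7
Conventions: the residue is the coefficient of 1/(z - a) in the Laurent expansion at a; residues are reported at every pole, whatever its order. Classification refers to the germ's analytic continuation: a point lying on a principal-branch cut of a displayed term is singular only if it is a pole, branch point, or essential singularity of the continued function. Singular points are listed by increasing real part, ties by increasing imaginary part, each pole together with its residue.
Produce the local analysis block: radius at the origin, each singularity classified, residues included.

Radius of convergence at 0: 1/3.
At -1/2: a logarithmic branch point.
At 1/3: an algebraic (square-root) branch point.

Branch term (5/17)*sqrt(1 - z/(1/3)): its argument vanishes at z = 1/3, a square-root branch point, modulus 1/3.
Branch term (1)*log(1 - z/(-1/2)): its argument vanishes at z = -1/2, a logarithmic branch point, modulus 1/2.
The radius of convergence is the smallest modulus among the singular points: 1/3.
List the singular points by increasing real part (a conjugate pair: the negative imaginary part first).


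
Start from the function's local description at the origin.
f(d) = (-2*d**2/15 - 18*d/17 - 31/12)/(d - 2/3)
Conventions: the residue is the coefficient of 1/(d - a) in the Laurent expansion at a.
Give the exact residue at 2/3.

The residue is -30739/9180.

At the order-1 pole 2/3 set g(d) = (d - (2/3))*f(d) = -2*d**2/15 - 18*d/17 - 31/12.
Simple pole: residue = g(a) at a = 2/3, which is -30739/9180.


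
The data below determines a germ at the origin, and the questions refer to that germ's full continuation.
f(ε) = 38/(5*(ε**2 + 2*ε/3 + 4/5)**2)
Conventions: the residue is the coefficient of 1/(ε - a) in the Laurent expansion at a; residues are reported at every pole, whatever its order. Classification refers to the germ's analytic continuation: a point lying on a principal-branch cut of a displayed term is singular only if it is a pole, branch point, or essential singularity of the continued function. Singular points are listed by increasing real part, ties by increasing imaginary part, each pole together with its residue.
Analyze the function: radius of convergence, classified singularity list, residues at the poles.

Denominator factor (ε**2 + 2*ε/3 + 4/5)^2: discriminant -124/45, complex-conjugate roots (-1/3) + ((1/15)*sqrt(155))*i and (-1/3) - ((1/15)*sqrt(155))*i; poles of order 2, moduli (2/5)*sqrt(5) and (2/5)*sqrt(5).
The radius of convergence is the smallest modulus among the singular points: (2/5)*sqrt(5).
The factor ε**2 + 2*ε/3 + 4/5 splits as (ε - a)(ε - a') with a = (-1/3) - ((1/15)*sqrt(155))*i, a' = (-1/3) + ((1/15)*sqrt(155))*i. At the order-2 pole a set g(ε) = (ε - a)^2*f(ε) = [38/5] / (ε - a')^2.
Order-2 pole: residue = g'(a); g'((-1/3) - ((1/15)*sqrt(155))*i) = ((513/1922)*sqrt(155))*i, so the residue is ((513/1922)*sqrt(155))*i.
The factor ε**2 + 2*ε/3 + 4/5 splits as (ε - a)(ε - a') with a = (-1/3) + ((1/15)*sqrt(155))*i, a' = (-1/3) - ((1/15)*sqrt(155))*i. At the order-2 pole a set g(ε) = (ε - a)^2*f(ε) = [38/5] / (ε - a')^2.
Order-2 pole: residue = g'(a); g'((-1/3) + ((1/15)*sqrt(155))*i) = -((513/1922)*sqrt(155))*i, so the residue is -((513/1922)*sqrt(155))*i.
List the singular points by increasing real part (a conjugate pair: the negative imaginary part first).

Radius of convergence at 0: (2/5)*sqrt(5).
At (-1/3) - ((1/15)*sqrt(155))*i: a pole of order 2; residue ((513/1922)*sqrt(155))*i.
At (-1/3) + ((1/15)*sqrt(155))*i: a pole of order 2; residue -((513/1922)*sqrt(155))*i.


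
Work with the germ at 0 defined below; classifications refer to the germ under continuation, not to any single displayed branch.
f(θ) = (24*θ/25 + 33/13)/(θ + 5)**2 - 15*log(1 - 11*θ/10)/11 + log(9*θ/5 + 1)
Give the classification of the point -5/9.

The term (1)*log(1 - θ/(-5/9)) has argument 1 - -5/9/(-5/9) = 0 at -5/9: a logarithmic (infinitely-sheeted) branch point; the remaining terms are analytic or single-valued there.

The point is a logarithmic branch point.


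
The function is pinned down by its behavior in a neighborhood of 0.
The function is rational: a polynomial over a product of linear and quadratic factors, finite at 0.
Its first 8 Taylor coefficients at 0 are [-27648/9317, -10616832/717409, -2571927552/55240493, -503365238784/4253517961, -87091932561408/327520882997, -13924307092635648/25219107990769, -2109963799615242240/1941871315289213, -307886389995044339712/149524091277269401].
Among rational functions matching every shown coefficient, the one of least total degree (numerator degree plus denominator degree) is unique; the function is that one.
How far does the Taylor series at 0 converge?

The radius of convergence is 7/12.

No rational of total degree below 4 reproduces all 8 coefficients; solving the [0/4] Pade equations on them gives f(u) = -4/(3*(u - 11/12)**3*(u - 7/12)), whose expansion matches every shown term.
Denominator factor (u - 11/12)^3: pole of order 3 at 11/12, modulus 11/12.
Denominator factor (u - 7/12): pole of order 1 at 7/12, modulus 7/12.
The radius of convergence is the smallest modulus among the singular points: 7/12.


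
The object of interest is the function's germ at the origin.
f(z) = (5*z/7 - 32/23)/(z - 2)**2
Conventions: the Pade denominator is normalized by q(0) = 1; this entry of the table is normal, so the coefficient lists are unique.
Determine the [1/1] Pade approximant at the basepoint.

The Pade approximant has numerator coefficients [-8/23, -9/70196]; denominator coefficients [1, -53/109].

Taylor coefficients needed (expand at 0): a_0 = -8/23, a_1 = -109/644, a_2 = -53/644.
Write the denominator as Q(z) = 1 + q1*z. Requiring Q*f - P = O(z^3) with deg P <= 1 kills the coefficients of z^2..z^2 in Q*f:
  z^2: a_2 + q1*a_1 = 0, i.e. -53/644 + (-109/644)*q1 = 0.
Solving this linear system: q1 = -53/109.
The numerator is Q*f truncated at degree 1: P0 = a_0 = -8/23; P1 = a_1 + q1*a_0 = -9/70196.


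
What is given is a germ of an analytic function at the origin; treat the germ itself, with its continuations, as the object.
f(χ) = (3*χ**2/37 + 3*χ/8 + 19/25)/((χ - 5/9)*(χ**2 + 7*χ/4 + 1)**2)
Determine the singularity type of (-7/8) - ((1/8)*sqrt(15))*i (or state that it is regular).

The denominator factor χ**2 + 7*χ/4 + 1 vanishes at (-7/8) - ((1/8)*sqrt(15))*i and appears to the power 2; the numerator there equals (28117/59200) - ((69/2368)*sqrt(15))*i, nonzero, and no other factor vanishes.
Hence a pole whose order is the multiplicity, 2.

The point is a pole of order 2.


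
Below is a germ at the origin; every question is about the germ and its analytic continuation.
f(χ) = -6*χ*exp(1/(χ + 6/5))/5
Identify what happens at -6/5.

The exponent 1/(χ - (-6/5)) has a pole at -6/5, so exp(1/(χ - (-6/5))) takes every nonzero value near it: an essential singularity (not a pole of any order).

The point is an essential singularity.


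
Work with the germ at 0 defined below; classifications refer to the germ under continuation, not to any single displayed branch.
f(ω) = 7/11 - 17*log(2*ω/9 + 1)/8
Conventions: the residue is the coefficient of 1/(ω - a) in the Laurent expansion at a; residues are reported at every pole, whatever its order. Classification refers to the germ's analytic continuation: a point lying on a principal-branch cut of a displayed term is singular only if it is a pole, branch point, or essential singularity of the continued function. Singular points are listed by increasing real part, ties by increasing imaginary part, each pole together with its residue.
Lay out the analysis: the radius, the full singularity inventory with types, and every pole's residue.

Branch term (-17/8)*log(1 - ω/(-9/2)): its argument vanishes at ω = -9/2, a logarithmic branch point, modulus 9/2.
The radius of convergence is the smallest modulus among the singular points: 9/2.

Radius of convergence at 0: 9/2.
At -9/2: a logarithmic branch point.


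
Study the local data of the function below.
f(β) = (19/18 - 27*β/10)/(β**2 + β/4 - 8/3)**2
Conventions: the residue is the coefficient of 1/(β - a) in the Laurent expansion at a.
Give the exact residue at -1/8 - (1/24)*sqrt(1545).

The residue is (8024/3978375)*sqrt(1545).

The factor β**2 + β/4 - 8/3 splits as (β - a)(β - a') with a = -1/8 - (1/24)*sqrt(1545), a' = -1/8 + (1/24)*sqrt(1545). At the order-2 pole a set g(β) = (β - a)^2*f(β) = [19/18 - 27*β/10] / (β - a')^2.
Order-2 pole: residue = g'(a); g'(-1/8 - (1/24)*sqrt(1545)) = (8024/3978375)*sqrt(1545), so the residue is (8024/3978375)*sqrt(1545).


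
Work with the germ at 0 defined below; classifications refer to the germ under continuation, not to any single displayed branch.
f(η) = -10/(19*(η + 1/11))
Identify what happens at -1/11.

The denominator factor η + 1/11 vanishes at -1/11 and appears to the power 1; the numerator there equals -10/19, nonzero, and no other factor vanishes.
Hence a pole whose order is the multiplicity, 1.

The point is a pole of order 1.


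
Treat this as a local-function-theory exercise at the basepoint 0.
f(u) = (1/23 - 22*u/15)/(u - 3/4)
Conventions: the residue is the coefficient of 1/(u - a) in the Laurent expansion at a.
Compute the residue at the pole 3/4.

At the order-1 pole 3/4 set g(u) = (u - (3/4))*f(u) = 1/23 - 22*u/15.
Simple pole: residue = g(a) at a = 3/4, which is -243/230.

The residue is -243/230.


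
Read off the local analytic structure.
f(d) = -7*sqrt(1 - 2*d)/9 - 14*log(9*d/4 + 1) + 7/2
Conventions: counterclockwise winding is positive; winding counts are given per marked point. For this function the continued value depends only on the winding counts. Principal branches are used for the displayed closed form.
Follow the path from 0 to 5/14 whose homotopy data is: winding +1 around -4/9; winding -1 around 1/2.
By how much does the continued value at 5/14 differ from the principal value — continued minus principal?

Continued minus principal equals ((2/9)*sqrt(14)) - ((28)*pi)*i.

The rational part is single-valued and drops out of the difference; each branch term changes only by its own monodromy.
(-7/9)*sqrt(1 - d/(1/2)): winding -1 is odd, the square root flips sign, contributing -2*(-7/9)*sqrt(1 - (5/14)/(1/2)) = -2*(-7/9)*sqrt(2/7) = (2/9)*sqrt(14).
(-14)*log(1 - d/(-4/9)): each positive loop around -4/9 adds 2*pi*i to the log, so winding +1 contributes (-14)*(1)*2*pi*i = -(28)*pi*i.
Summing the contributions at d = 5/14 gives ((2/9)*sqrt(14)) - ((28)*pi)*i.


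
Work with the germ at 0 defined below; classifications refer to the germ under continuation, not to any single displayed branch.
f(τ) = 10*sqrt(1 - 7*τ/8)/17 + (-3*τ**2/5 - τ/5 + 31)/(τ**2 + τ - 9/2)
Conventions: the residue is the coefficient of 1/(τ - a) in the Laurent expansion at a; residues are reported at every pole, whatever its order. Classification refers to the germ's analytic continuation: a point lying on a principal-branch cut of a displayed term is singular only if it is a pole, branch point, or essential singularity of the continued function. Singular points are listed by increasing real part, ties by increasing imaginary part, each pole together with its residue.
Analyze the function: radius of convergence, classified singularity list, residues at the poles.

Denominator factor (τ**2 + τ - 9/2): discriminant 19, real irrational roots -1/2 + (1/2)*sqrt(19) and -1/2 - (1/2)*sqrt(19); poles of order 1, moduli -1/2 + (1/2)*sqrt(19) and 1/2 + (1/2)*sqrt(19).
Branch term (10/17)*sqrt(1 - τ/(8/7)): its argument vanishes at τ = 8/7, a square-root branch point, modulus 8/7.
The radius of convergence is the smallest modulus among the singular points: 8/7.
The branch term is analytic at -1/2 - (1/2)*sqrt(19) and contributes nothing to the residue; only the rational part matters.
The factor τ**2 + τ - 9/2 splits as (τ - a)(τ - a') with a = -1/2 - (1/2)*sqrt(19), a' = -1/2 + (1/2)*sqrt(19). At the order-1 pole a set g(τ) = (τ - a)*(rational part) = [-3*τ**2/5 - τ/5 + 31] / (τ - a').
Simple pole: residue = g(a) at a = -1/2 - (1/2)*sqrt(19), which is 1/5 - (281/190)*sqrt(19).
The branch term is analytic at -1/2 + (1/2)*sqrt(19) and contributes nothing to the residue; only the rational part matters.
The factor τ**2 + τ - 9/2 splits as (τ - a)(τ - a') with a = -1/2 + (1/2)*sqrt(19), a' = -1/2 - (1/2)*sqrt(19). At the order-1 pole a set g(τ) = (τ - a)*(rational part) = [-3*τ**2/5 - τ/5 + 31] / (τ - a').
Simple pole: residue = g(a) at a = -1/2 + (1/2)*sqrt(19), which is 1/5 + (281/190)*sqrt(19).
List the singular points by increasing real part (a conjugate pair: the negative imaginary part first).

Radius of convergence at 0: 8/7.
At -1/2 - (1/2)*sqrt(19): a pole of order 1; residue 1/5 - (281/190)*sqrt(19).
At 8/7: an algebraic (square-root) branch point.
At -1/2 + (1/2)*sqrt(19): a pole of order 1; residue 1/5 + (281/190)*sqrt(19).


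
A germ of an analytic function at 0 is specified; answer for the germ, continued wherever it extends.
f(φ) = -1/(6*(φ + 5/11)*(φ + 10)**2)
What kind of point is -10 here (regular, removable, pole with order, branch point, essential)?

The point is a pole of order 2.

The denominator factor φ + 10 vanishes at -10 and appears to the power 2; the numerator there equals -1/6, nonzero, and no other factor vanishes.
Hence a pole whose order is the multiplicity, 2.


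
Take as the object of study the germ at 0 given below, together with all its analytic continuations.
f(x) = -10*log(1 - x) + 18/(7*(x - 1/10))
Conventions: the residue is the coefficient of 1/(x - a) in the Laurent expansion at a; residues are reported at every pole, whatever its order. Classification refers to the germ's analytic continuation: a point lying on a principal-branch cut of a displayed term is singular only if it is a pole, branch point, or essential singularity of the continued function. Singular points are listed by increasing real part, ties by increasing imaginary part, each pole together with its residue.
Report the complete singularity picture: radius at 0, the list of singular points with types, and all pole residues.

Denominator factor (x - 1/10): pole of order 1 at 1/10, modulus 1/10.
Branch term (-10)*log(1 - x/(1)): its argument vanishes at x = 1, a logarithmic branch point, modulus 1.
The radius of convergence is the smallest modulus among the singular points: 1/10.
The branch term is analytic at 1/10 and contributes nothing to the residue; only the rational part matters.
At the order-1 pole 1/10 set g(x) = (x - (1/10))*(rational part) = 18/7.
Simple pole: residue = g(a) at a = 1/10, which is 18/7.
List the singular points by increasing real part (a conjugate pair: the negative imaginary part first).

Radius of convergence at 0: 1/10.
At 1/10: a pole of order 1; residue 18/7.
At 1: a logarithmic branch point.
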